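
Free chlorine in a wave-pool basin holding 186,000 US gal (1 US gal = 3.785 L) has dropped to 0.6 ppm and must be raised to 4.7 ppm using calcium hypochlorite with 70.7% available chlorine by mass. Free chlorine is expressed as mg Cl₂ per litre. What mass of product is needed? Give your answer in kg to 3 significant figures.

4.08 kg

Volume: 186,000 US gal × 3.785 L/gal = 704,010 L.
Chlorine deficit: 4.7 − 0.6 = 4.1 ppm = 4.1 mg/L as Cl₂.
Cl₂ equivalent needed: 4.1 mg/L × 704,010 L = 2,886,000 mg = 2886 g.
Product at 70.7% available chlorine: 2886 / 0.707 = 4083 g.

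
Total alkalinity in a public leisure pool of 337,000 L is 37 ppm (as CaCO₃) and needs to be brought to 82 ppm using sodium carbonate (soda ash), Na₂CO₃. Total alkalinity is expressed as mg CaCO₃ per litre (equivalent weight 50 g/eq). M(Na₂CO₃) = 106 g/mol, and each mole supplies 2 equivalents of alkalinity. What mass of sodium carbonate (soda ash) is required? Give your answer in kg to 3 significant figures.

Alkalinity to add: (82 − 37) = 45 mg/L as CaCO₃ × 337,000 L = 15,160 g as CaCO₃.
Equivalents: 15,160 g ÷ 50 g/eq = 303.3 eq.
Each mole of Na₂CO₃ supplies 2 eq, so 303.3 / 2 = 151.7 mol.
Mass: 151.7 mol × 106 g/mol = 16,070 g.

16.1 kg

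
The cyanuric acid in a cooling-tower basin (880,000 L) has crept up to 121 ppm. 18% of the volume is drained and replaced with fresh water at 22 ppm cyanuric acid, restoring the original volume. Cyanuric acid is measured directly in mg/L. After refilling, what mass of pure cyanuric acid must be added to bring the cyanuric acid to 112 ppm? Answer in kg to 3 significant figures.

7.76 kg

After draining 18% and refilling: 121 × 0.82 + 22 × 0.18 = 103.18 ppm.
Deficit to target: 112 − 103.18 = 8.82 mg/L.
Mass: 8.82 mg/L × 880,000 L = 7762 g cyanuric acid.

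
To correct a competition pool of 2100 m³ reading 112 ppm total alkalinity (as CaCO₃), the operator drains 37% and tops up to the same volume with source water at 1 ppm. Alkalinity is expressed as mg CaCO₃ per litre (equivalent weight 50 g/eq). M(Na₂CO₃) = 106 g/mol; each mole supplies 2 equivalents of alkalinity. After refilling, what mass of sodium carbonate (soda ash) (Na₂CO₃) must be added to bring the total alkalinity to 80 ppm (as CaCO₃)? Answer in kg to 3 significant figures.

Volume: 2100 m³ = 2,100,000 L.
After draining 37% and refilling: 112 × 0.63 + 1 × 0.37 = 70.93 ppm.
Deficit to target: 80 − 70.93 = 9.07 mg/L.
As CaCO₃: 9.07 mg/L × 2,100,000 L = 19,050 g; ÷ 50 g/eq ÷ 2 = 190.5 mol Na₂CO₃.
Mass: 190.5 × 106 = 20,190 g.

20.2 kg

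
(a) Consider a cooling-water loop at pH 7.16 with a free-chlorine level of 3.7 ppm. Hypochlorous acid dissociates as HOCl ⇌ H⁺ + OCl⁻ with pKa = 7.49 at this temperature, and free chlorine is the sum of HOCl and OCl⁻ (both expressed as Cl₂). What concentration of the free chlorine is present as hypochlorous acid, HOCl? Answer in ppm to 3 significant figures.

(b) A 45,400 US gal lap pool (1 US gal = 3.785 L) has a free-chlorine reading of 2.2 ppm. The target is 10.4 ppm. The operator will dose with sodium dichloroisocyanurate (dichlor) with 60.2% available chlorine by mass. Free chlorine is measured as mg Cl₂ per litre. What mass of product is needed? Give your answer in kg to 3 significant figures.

(a) [OCl⁻]/[HOCl] = 10^(pH − pKa) = 10^(7.16 − 7.49) = 10^-0.33 = 0.4677.
(a) Fraction as HOCl = 1 / (1 + 0.4677) = 0.6813.
(a) HOCl = 0.6813 × 3.7 ppm = 2.521 ppm.

(b) Volume: 45,400 US gal × 3.785 L/gal = 171,839 L.
(b) Chlorine deficit: 10.4 − 2.2 = 8.2 ppm = 8.2 mg/L as Cl₂.
(b) Cl₂ equivalent needed: 8.2 mg/L × 171,839 L = 1,409,000 mg = 1409 g.
(b) Product at 60.2% available chlorine: 1409 / 0.602 = 2341 g.

(a) 2.52 ppm; (b) 2.34 kg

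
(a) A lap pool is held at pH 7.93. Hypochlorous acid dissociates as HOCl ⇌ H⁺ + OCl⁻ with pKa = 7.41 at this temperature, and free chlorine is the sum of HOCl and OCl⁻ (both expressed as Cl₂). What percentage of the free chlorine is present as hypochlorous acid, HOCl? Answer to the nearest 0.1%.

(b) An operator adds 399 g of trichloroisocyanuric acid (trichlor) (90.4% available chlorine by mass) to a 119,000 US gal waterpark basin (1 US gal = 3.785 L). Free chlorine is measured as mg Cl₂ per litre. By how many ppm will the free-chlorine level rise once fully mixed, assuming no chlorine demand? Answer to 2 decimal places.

(a) 23.2%; (b) 0.80 ppm

(a) [OCl⁻]/[HOCl] = 10^(pH − pKa) = 10^(7.93 − 7.41) = 10^0.52 = 3.311.
(a) Fraction as HOCl = 1 / (1 + 3.311) = 0.2319.

(b) Volume: 119,000 US gal × 3.785 L/gal = 450,415 L.
(b) Available chlorine delivered: 399 g × 0.904 = 360.7 g as Cl₂.
(b) Concentration rise: 360.7 g / 450,415 L = 0.8008 mg/L = 0.80 ppm.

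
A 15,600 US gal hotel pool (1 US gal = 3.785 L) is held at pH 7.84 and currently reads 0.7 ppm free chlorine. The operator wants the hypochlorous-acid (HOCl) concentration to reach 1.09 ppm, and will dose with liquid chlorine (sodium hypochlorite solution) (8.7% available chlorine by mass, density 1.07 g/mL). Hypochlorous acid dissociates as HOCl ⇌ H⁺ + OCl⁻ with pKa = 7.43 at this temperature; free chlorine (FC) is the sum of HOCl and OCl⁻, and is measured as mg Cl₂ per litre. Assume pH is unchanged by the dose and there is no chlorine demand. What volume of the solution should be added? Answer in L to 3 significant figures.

2.02 L

Volume: 15,600 US gal × 3.785 L/gal = 59,046 L.
[OCl⁻]/[HOCl] = 10^(pH − pKa) = 10^(7.84 − 7.43) = 2.57; fraction as HOCl = 1/(1 + 2.57) = 0.2801.
Free chlorine required for 1.09 ppm HOCl: 1.09 / 0.2801 = 3.892 ppm.
FC to add: 3.892 − 0.7 = 3.192 mg/L as Cl₂.
Cl₂ equivalent: 3.192 mg/L × 59,046 L = 188.5 g.
Product at 8.7% available Cl: 188.5 / 0.087 = 2166 g.
Volume: 2166 g ÷ 1.07 g/mL = 2024 mL.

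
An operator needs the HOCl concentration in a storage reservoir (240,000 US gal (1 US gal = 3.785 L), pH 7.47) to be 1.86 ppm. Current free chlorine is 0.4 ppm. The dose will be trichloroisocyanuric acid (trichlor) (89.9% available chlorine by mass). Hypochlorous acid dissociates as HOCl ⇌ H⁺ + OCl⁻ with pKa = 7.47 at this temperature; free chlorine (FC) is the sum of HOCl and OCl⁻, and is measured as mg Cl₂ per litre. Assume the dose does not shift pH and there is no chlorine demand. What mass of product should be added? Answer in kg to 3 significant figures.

3.35 kg

Volume: 240,000 US gal × 3.785 L/gal = 908,400 L.
[OCl⁻]/[HOCl] = 10^(pH − pKa) = 10^(7.47 − 7.47) = 1; fraction as HOCl = 1/(1 + 1) = 0.5.
Free chlorine required for 1.86 ppm HOCl: 1.86 / 0.5 = 3.72 ppm.
FC to add: 3.72 − 0.4 = 3.32 mg/L as Cl₂.
Cl₂ equivalent: 3.32 mg/L × 908,400 L = 3016 g.
Product at 89.9% available Cl: 3016 / 0.899 = 3355 g.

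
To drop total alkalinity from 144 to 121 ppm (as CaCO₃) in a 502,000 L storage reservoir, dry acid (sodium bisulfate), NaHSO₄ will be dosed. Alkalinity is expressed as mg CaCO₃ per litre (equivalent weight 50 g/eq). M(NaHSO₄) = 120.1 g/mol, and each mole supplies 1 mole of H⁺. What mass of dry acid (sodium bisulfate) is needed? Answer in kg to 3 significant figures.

27.7 kg

Alkalinity to neutralize: (144 − 121) = 23 mg/L as CaCO₃ × 502,000 L = 11,550 g as CaCO₃.
Equivalents of H⁺ required: 11,550 ÷ 50 g/eq = 230.9 eq = 230.9 mol NaHSO₄.
Mass of NaHSO₄: 230.9 × 120.1 = 27,730 g.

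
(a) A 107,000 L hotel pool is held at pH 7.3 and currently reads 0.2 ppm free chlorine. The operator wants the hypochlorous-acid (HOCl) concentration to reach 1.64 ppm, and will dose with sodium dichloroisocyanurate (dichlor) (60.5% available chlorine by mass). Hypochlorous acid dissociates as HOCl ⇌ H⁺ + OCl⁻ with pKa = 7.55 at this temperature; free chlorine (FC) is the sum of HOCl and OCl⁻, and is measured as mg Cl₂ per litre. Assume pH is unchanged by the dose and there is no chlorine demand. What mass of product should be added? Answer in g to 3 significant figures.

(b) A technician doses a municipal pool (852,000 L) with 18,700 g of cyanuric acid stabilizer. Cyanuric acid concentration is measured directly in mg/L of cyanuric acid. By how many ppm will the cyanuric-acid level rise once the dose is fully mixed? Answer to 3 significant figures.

(a) 418 g; (b) 21.9 ppm

(a) [OCl⁻]/[HOCl] = 10^(pH − pKa) = 10^(7.3 − 7.55) = 0.5623; fraction as HOCl = 1/(1 + 0.5623) = 0.6401.
(a) Free chlorine required for 1.64 ppm HOCl: 1.64 / 0.6401 = 2.562 ppm.
(a) FC to add: 2.562 − 0.2 = 2.362 mg/L as Cl₂.
(a) Cl₂ equivalent: 2.362 mg/L × 107,000 L = 252.8 g.
(a) Product at 60.5% available Cl: 252.8 / 0.605 = 417.8 g.

(b) Rise: 18,700 g / 852,000 L × 1000 = 21.95 mg/L.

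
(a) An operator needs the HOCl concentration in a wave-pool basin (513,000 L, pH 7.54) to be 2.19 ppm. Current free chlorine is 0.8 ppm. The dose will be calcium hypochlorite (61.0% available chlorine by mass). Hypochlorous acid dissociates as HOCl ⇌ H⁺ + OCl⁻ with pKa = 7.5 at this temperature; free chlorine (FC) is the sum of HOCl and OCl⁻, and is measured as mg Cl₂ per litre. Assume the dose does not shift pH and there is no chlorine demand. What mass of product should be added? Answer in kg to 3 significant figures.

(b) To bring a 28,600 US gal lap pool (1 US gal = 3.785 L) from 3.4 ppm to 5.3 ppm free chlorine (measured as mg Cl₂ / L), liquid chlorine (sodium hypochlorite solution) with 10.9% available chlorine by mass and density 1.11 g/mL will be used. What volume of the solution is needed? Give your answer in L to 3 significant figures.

(a) 3.19 kg; (b) 1.70 L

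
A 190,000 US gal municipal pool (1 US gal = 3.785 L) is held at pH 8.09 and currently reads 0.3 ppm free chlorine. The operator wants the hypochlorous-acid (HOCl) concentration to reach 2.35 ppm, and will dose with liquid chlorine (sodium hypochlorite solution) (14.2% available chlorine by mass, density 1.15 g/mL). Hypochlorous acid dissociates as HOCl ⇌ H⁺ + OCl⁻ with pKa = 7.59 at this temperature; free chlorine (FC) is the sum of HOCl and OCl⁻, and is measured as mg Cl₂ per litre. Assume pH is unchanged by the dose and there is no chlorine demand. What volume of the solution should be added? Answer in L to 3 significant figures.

41.8 L

Volume: 190,000 US gal × 3.785 L/gal = 719,150 L.
[OCl⁻]/[HOCl] = 10^(pH − pKa) = 10^(8.09 − 7.59) = 3.162; fraction as HOCl = 1/(1 + 3.162) = 0.2403.
Free chlorine required for 2.35 ppm HOCl: 2.35 / 0.2403 = 9.781 ppm.
FC to add: 9.781 − 0.3 = 9.481 mg/L as Cl₂.
Cl₂ equivalent: 9.481 mg/L × 719,150 L = 6819 g.
Product at 14.2% available Cl: 6819 / 0.142 = 48,020 g.
Volume: 48,020 g ÷ 1.15 g/mL = 41,750 mL.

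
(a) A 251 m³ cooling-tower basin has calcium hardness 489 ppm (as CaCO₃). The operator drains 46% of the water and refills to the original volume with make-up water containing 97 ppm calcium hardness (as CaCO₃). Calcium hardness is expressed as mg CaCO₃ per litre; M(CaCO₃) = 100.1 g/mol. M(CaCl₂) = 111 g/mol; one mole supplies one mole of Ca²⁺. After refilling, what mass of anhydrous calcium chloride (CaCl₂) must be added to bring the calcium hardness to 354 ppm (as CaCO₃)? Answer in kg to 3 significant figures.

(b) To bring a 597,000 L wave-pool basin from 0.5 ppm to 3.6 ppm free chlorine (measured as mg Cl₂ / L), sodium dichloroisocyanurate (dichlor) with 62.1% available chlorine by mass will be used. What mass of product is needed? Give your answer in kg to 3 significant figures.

(a) 12.6 kg; (b) 2.98 kg

(a) Volume: 251 m³ = 251,000 L.
(a) After draining 46% and refilling: 489 × 0.54 + 97 × 0.46 = 308.68 ppm.
(a) Deficit to target: 354 − 308.68 = 45.32 mg/L.
(a) As CaCO₃: 45.32 mg/L × 251,000 L = 11,380 g; ÷ 100.1 = 113.6 mol Ca²⁺.
(a) Mass: 113.6 × 111 = 12,610 g.

(b) Chlorine deficit: 3.6 − 0.5 = 3.1 ppm = 3.1 mg/L as Cl₂.
(b) Cl₂ equivalent needed: 3.1 mg/L × 597,000 L = 1,851,000 mg = 1851 g.
(b) Product at 62.1% available chlorine: 1851 / 0.621 = 2980 g.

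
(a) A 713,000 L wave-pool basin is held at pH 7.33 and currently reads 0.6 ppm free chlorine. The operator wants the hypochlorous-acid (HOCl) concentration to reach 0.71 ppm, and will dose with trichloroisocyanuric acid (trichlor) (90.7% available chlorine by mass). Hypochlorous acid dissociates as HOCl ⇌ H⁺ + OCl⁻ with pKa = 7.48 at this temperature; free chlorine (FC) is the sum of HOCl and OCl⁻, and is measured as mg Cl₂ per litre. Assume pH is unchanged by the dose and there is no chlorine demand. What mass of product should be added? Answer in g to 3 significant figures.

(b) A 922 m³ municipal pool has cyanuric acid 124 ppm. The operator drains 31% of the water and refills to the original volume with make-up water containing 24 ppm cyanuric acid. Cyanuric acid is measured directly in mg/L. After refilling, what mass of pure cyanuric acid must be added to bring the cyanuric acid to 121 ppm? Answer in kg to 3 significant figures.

(a) [OCl⁻]/[HOCl] = 10^(pH − pKa) = 10^(7.33 − 7.48) = 0.7079; fraction as HOCl = 1/(1 + 0.7079) = 0.5855.
(a) Free chlorine required for 0.71 ppm HOCl: 0.71 / 0.5855 = 1.213 ppm.
(a) FC to add: 1.213 − 0.6 = 0.6126 mg/L as Cl₂.
(a) Cl₂ equivalent: 0.6126 mg/L × 713,000 L = 436.8 g.
(a) Product at 90.7% available Cl: 436.8 / 0.907 = 481.6 g.

(b) Volume: 922 m³ = 922,000 L.
(b) After draining 31% and refilling: 124 × 0.69 + 24 × 0.31 = 93 ppm.
(b) Deficit to target: 121 − 93 = 28 mg/L.
(b) Mass: 28 mg/L × 922,000 L = 25,820 g cyanuric acid.

(a) 482 g; (b) 25.8 kg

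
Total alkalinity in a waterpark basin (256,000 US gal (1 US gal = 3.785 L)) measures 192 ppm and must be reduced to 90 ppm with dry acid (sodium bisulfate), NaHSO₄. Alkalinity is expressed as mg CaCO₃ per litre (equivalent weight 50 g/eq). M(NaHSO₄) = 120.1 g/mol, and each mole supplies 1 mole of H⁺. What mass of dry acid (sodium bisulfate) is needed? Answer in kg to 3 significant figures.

237 kg

Volume: 256,000 US gal × 3.785 L/gal = 968,960 L.
Alkalinity to neutralize: (192 − 90) = 102 mg/L as CaCO₃ × 968,960 L = 98,830 g as CaCO₃.
Equivalents of H⁺ required: 98,830 ÷ 50 g/eq = 1977 eq = 1977 mol NaHSO₄.
Mass of NaHSO₄: 1977 × 120.1 = 237,400 g.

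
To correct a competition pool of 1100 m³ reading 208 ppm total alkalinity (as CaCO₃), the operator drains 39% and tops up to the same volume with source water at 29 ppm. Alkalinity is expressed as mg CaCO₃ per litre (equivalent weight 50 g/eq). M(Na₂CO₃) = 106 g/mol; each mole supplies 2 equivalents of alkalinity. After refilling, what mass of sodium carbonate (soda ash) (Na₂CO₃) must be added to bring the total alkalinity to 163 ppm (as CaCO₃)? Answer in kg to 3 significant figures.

Volume: 1100 m³ = 1,100,000 L.
After draining 39% and refilling: 208 × 0.61 + 29 × 0.39 = 138.19 ppm.
Deficit to target: 163 − 138.19 = 24.81 mg/L.
As CaCO₃: 24.81 mg/L × 1,100,000 L = 27,290 g; ÷ 50 g/eq ÷ 2 = 272.9 mol Na₂CO₃.
Mass: 272.9 × 106 = 28,930 g.

28.9 kg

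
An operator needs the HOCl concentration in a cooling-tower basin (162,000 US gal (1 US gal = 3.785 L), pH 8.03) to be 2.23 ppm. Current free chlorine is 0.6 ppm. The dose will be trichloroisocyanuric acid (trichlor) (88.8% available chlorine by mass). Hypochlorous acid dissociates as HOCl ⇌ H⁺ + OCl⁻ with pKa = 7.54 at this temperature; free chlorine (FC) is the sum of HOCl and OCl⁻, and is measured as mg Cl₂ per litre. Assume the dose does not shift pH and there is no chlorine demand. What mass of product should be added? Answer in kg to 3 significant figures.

5.88 kg

Volume: 162,000 US gal × 3.785 L/gal = 613,170 L.
[OCl⁻]/[HOCl] = 10^(pH − pKa) = 10^(8.03 − 7.54) = 3.09; fraction as HOCl = 1/(1 + 3.09) = 0.2445.
Free chlorine required for 2.23 ppm HOCl: 2.23 / 0.2445 = 9.121 ppm.
FC to add: 9.121 − 0.6 = 8.521 mg/L as Cl₂.
Cl₂ equivalent: 8.521 mg/L × 613,170 L = 5225 g.
Product at 88.8% available Cl: 5225 / 0.888 = 5884 g.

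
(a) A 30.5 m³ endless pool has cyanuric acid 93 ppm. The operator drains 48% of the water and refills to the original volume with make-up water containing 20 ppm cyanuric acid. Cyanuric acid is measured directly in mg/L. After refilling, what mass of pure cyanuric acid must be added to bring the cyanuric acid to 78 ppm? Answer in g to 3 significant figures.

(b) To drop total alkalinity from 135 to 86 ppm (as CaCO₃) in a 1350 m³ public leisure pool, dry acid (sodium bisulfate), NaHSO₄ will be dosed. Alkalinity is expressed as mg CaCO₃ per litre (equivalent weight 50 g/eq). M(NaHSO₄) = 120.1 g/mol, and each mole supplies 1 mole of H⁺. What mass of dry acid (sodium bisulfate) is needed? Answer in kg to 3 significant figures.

(a) 611 g; (b) 159 kg

(a) Volume: 30.5 m³ = 30,500 L.
(a) After draining 48% and refilling: 93 × 0.52 + 20 × 0.48 = 57.96 ppm.
(a) Deficit to target: 78 − 57.96 = 20.04 mg/L.
(a) Mass: 20.04 mg/L × 30,500 L = 611.2 g cyanuric acid.

(b) Volume: 1350 m³ = 1,350,000 L.
(b) Alkalinity to neutralize: (135 − 86) = 49 mg/L as CaCO₃ × 1,350,000 L = 66,150 g as CaCO₃.
(b) Equivalents of H⁺ required: 66,150 ÷ 50 g/eq = 1323 eq = 1323 mol NaHSO₄.
(b) Mass of NaHSO₄: 1323 × 120.1 = 158,900 g.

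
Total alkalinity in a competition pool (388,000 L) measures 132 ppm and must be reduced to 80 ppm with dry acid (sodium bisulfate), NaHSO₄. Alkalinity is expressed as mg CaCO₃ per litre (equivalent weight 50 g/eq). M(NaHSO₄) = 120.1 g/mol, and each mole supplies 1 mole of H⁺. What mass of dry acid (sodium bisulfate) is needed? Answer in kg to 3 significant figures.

48.5 kg

Alkalinity to neutralize: (132 − 80) = 52 mg/L as CaCO₃ × 388,000 L = 20,180 g as CaCO₃.
Equivalents of H⁺ required: 20,180 ÷ 50 g/eq = 403.5 eq = 403.5 mol NaHSO₄.
Mass of NaHSO₄: 403.5 × 120.1 = 48,460 g.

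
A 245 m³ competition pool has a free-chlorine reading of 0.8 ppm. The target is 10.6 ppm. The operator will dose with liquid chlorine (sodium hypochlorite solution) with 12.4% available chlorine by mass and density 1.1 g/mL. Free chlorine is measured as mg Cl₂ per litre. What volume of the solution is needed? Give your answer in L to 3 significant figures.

17.6 L

Volume: 245 m³ = 245,000 L.
Chlorine deficit: 10.6 − 0.8 = 9.8 ppm = 9.8 mg/L as Cl₂.
Cl₂ equivalent needed: 9.8 mg/L × 245,000 L = 2,401,000 mg = 2401 g.
Product at 12.4% available chlorine: 2401 / 0.124 = 19,360 g.
Volume at density 1.1 g/mL: 19,360 g ÷ 1.1 g/mL = 17,600 mL.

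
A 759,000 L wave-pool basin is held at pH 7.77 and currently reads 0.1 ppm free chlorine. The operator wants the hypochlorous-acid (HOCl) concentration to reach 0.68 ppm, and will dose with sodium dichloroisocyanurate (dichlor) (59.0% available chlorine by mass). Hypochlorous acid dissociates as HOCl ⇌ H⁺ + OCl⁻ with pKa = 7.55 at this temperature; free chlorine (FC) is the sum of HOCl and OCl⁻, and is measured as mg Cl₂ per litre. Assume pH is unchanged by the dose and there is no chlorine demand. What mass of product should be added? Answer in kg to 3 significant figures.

[OCl⁻]/[HOCl] = 10^(pH − pKa) = 10^(7.77 − 7.55) = 1.66; fraction as HOCl = 1/(1 + 1.66) = 0.376.
Free chlorine required for 0.68 ppm HOCl: 0.68 / 0.376 = 1.809 ppm.
FC to add: 1.809 − 0.1 = 1.709 mg/L as Cl₂.
Cl₂ equivalent: 1.709 mg/L × 759,000 L = 1297 g.
Product at 59.0% available Cl: 1297 / 0.59 = 2198 g.

2.20 kg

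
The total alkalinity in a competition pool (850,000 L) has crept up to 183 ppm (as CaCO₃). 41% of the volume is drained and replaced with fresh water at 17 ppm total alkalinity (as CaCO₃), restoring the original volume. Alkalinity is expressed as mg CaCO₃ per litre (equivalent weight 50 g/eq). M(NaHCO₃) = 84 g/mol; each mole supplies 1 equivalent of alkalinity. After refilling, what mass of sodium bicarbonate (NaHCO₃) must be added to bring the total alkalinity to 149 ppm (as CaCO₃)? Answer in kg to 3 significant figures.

After draining 41% and refilling: 183 × 0.59 + 17 × 0.41 = 114.94 ppm.
Deficit to target: 149 − 114.94 = 34.06 mg/L.
As CaCO₃: 34.06 mg/L × 850,000 L = 28,950 g; ÷ 50 g/eq ÷ 1 = 579 mol NaHCO₃.
Mass: 579 × 84 = 48,640 g.

48.6 kg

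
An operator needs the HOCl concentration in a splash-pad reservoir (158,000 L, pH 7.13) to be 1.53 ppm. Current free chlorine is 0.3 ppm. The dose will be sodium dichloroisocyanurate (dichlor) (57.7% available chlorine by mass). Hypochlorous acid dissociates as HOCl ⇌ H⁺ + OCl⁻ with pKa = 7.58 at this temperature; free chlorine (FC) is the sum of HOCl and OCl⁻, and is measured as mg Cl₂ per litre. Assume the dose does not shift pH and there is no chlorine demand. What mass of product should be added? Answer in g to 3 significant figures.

485 g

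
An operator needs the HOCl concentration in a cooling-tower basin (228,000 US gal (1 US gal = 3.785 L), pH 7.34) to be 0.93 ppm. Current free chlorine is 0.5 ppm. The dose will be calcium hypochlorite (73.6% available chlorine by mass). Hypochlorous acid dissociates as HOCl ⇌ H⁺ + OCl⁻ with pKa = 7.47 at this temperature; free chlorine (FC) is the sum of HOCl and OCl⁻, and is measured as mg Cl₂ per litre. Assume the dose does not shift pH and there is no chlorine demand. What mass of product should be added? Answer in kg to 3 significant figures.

1.31 kg

Volume: 228,000 US gal × 3.785 L/gal = 862,980 L.
[OCl⁻]/[HOCl] = 10^(pH − pKa) = 10^(7.34 − 7.47) = 0.7413; fraction as HOCl = 1/(1 + 0.7413) = 0.5743.
Free chlorine required for 0.93 ppm HOCl: 0.93 / 0.5743 = 1.619 ppm.
FC to add: 1.619 − 0.5 = 1.119 mg/L as Cl₂.
Cl₂ equivalent: 1.119 mg/L × 862,980 L = 966 g.
Product at 73.6% available Cl: 966 / 0.736 = 1313 g.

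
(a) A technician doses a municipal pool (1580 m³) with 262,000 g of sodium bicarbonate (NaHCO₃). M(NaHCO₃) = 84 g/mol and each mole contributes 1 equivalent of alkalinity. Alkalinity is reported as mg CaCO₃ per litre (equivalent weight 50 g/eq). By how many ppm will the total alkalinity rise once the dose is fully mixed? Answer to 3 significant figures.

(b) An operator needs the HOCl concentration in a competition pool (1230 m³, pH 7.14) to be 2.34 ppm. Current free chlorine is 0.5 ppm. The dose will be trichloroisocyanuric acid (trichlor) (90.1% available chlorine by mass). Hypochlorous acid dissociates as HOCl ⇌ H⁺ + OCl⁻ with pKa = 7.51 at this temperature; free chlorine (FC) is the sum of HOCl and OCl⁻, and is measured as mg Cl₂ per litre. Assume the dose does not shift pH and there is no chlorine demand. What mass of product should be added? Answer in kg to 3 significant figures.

(a) 98.7 ppm; (b) 3.87 kg

(a) Volume: 1580 m³ = 1,580,000 L.
(a) Moles of NaHCO₃: 262,000 g ÷ 84 g/mol = 3119 mol → 3119 eq of alkalinity.
(a) As CaCO₃: 3119 eq × 50 g/eq = 156,000 g.
(a) Rise: 156,000 g / 1,580,000 L × 1000 = 98.7 mg/L.

(b) Volume: 1230 m³ = 1,230,000 L.
(b) [OCl⁻]/[HOCl] = 10^(pH − pKa) = 10^(7.14 − 7.51) = 0.4266; fraction as HOCl = 1/(1 + 0.4266) = 0.701.
(b) Free chlorine required for 2.34 ppm HOCl: 2.34 / 0.701 = 3.338 ppm.
(b) FC to add: 3.338 − 0.5 = 2.838 mg/L as Cl₂.
(b) Cl₂ equivalent: 2.838 mg/L × 1,230,000 L = 3491 g.
(b) Product at 90.1% available Cl: 3491 / 0.901 = 3875 g.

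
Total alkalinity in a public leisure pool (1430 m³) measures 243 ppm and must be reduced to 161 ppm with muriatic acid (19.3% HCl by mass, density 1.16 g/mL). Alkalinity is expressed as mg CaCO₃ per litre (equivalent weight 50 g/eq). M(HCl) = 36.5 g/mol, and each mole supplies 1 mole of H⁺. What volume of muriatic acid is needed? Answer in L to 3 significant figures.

382 L

Volume: 1430 m³ = 1,430,000 L.
Alkalinity to neutralize: (243 − 161) = 82 mg/L as CaCO₃ × 1,430,000 L = 117,300 g as CaCO₃.
Equivalents of H⁺ required: 117,300 ÷ 50 g/eq = 2345 eq = 2345 mol HCl.
Mass of HCl: 2345 × 36.5 = 85,600 g.
Mass of 19.3% solution: 85,600 / 0.193 = 443,500 g.
Volume: 443,500 g ÷ 1.16 g/mL = 382,300 mL.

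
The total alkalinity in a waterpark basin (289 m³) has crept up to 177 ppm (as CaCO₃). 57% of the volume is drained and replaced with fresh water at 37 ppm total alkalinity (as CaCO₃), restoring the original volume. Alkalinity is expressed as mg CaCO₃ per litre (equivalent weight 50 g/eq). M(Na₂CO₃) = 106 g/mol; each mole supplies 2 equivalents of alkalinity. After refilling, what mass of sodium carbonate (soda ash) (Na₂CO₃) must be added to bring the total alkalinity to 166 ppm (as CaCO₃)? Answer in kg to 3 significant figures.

21.1 kg

Volume: 289 m³ = 289,000 L.
After draining 57% and refilling: 177 × 0.43 + 37 × 0.57 = 97.2 ppm.
Deficit to target: 166 − 97.2 = 68.8 mg/L.
As CaCO₃: 68.8 mg/L × 289,000 L = 19,880 g; ÷ 50 g/eq ÷ 2 = 198.8 mol Na₂CO₃.
Mass: 198.8 × 106 = 21,080 g.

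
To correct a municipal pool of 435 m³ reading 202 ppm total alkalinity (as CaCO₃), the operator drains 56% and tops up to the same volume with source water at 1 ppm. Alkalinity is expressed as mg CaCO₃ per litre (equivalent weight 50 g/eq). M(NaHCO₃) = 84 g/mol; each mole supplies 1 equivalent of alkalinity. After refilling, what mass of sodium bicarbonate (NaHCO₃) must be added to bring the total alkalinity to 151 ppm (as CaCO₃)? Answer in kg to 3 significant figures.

Volume: 435 m³ = 435,000 L.
After draining 56% and refilling: 202 × 0.44 + 1 × 0.56 = 89.44 ppm.
Deficit to target: 151 − 89.44 = 61.56 mg/L.
As CaCO₃: 61.56 mg/L × 435,000 L = 26,780 g; ÷ 50 g/eq ÷ 1 = 535.6 mol NaHCO₃.
Mass: 535.6 × 84 = 44,990 g.

45.0 kg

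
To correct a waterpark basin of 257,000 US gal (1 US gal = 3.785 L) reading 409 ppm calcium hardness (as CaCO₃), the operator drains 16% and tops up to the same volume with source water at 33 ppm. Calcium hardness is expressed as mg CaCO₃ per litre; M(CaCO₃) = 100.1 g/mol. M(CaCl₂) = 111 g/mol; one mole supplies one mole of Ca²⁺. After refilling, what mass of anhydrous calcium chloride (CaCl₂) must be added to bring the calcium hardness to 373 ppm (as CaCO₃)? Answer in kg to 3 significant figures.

26.1 kg

Volume: 257,000 US gal × 3.785 L/gal = 972,745 L.
After draining 16% and refilling: 409 × 0.84 + 33 × 0.16 = 348.84 ppm.
Deficit to target: 373 − 348.84 = 24.16 mg/L.
As CaCO₃: 24.16 mg/L × 972,745 L = 23,500 g; ÷ 100.1 = 234.8 mol Ca²⁺.
Mass: 234.8 × 111 = 26,060 g.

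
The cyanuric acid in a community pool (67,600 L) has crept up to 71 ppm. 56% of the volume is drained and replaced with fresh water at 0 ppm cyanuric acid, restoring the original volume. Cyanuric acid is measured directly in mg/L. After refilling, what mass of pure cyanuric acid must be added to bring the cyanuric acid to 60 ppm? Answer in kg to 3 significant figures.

After draining 56% and refilling: 71 × 0.44 + 0 × 0.56 = 31.24 ppm.
Deficit to target: 60 − 31.24 = 28.76 mg/L.
Mass: 28.76 mg/L × 67,600 L = 1944 g cyanuric acid.

1.94 kg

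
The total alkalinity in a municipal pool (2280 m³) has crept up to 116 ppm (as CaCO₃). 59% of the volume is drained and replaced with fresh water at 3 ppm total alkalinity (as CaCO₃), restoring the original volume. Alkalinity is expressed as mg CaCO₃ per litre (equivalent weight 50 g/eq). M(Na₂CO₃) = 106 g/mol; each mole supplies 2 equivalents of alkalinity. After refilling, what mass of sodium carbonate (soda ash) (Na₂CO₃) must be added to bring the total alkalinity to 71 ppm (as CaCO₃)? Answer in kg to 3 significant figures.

52.4 kg

Volume: 2280 m³ = 2,280,000 L.
After draining 59% and refilling: 116 × 0.41 + 3 × 0.59 = 49.33 ppm.
Deficit to target: 71 − 49.33 = 21.67 mg/L.
As CaCO₃: 21.67 mg/L × 2,280,000 L = 49,410 g; ÷ 50 g/eq ÷ 2 = 494.1 mol Na₂CO₃.
Mass: 494.1 × 106 = 52,370 g.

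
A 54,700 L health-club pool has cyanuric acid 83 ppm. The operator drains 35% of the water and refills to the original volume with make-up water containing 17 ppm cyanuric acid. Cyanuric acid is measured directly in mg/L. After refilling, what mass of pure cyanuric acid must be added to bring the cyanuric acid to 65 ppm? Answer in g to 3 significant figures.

After draining 35% and refilling: 83 × 0.65 + 17 × 0.35 = 59.9 ppm.
Deficit to target: 65 − 59.9 = 5.1 mg/L.
Mass: 5.1 mg/L × 54,700 L = 279 g cyanuric acid.

279 g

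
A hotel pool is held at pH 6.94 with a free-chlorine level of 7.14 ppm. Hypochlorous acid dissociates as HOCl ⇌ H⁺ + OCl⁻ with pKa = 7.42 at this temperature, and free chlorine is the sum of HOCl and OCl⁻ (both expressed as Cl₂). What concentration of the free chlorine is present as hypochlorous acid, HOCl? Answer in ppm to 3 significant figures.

5.36 ppm

[OCl⁻]/[HOCl] = 10^(pH − pKa) = 10^(6.94 − 7.42) = 10^-0.48 = 0.3311.
Fraction as HOCl = 1 / (1 + 0.3311) = 0.7512.
HOCl = 0.7512 × 7.14 ppm = 5.364 ppm.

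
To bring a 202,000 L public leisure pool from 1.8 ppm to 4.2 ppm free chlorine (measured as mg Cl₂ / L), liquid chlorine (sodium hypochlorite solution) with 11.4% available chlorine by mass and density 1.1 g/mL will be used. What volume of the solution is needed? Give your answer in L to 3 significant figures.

3.87 L

Chlorine deficit: 4.2 − 1.8 = 2.4 ppm = 2.4 mg/L as Cl₂.
Cl₂ equivalent needed: 2.4 mg/L × 202,000 L = 484,800 mg = 484.8 g.
Product at 11.4% available chlorine: 484.8 / 0.114 = 4253 g.
Volume at density 1.1 g/mL: 4253 g ÷ 1.1 g/mL = 3866 mL.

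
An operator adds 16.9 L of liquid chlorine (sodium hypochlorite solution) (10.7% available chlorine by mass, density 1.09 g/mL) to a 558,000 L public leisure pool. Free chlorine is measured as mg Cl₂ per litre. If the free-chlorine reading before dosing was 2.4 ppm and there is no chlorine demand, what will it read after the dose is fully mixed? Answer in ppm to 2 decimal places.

5.93 ppm

Mass of solution: 16.9 L × 1000 mL/L × 1.09 g/mL = 18,420 g.
Available chlorine delivered: 18,420 g × 0.107 = 1971 g as Cl₂.
Concentration rise: 1971 g / 558,000 L = 3.532 mg/L = 3.53 ppm.
Final FC: 2.4 + 3.53 = 5.93 ppm.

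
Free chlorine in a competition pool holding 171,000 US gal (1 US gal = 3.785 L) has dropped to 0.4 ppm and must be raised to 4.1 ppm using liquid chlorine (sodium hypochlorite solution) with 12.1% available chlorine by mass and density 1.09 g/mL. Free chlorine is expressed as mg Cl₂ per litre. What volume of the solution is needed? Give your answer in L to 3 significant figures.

Volume: 171,000 US gal × 3.785 L/gal = 647,235 L.
Chlorine deficit: 4.1 − 0.4 = 3.7 ppm = 3.7 mg/L as Cl₂.
Cl₂ equivalent needed: 3.7 mg/L × 647,235 L = 2,395,000 mg = 2395 g.
Product at 12.1% available chlorine: 2395 / 0.121 = 19,790 g.
Volume at density 1.09 g/mL: 19,790 g ÷ 1.09 g/mL = 18,160 mL.

18.2 L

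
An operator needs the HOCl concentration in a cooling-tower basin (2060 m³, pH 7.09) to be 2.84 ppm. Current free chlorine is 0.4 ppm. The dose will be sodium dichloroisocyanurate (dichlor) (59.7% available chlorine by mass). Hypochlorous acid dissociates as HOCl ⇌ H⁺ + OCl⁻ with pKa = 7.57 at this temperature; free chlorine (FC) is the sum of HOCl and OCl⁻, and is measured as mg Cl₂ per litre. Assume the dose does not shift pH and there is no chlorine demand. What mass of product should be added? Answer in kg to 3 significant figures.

11.7 kg

Volume: 2060 m³ = 2,060,000 L.
[OCl⁻]/[HOCl] = 10^(pH − pKa) = 10^(7.09 − 7.57) = 0.3311; fraction as HOCl = 1/(1 + 0.3311) = 0.7512.
Free chlorine required for 2.84 ppm HOCl: 2.84 / 0.7512 = 3.78 ppm.
FC to add: 3.78 − 0.4 = 3.38 mg/L as Cl₂.
Cl₂ equivalent: 3.38 mg/L × 2,060,000 L = 6964 g.
Product at 59.7% available Cl: 6964 / 0.597 = 11,660 g.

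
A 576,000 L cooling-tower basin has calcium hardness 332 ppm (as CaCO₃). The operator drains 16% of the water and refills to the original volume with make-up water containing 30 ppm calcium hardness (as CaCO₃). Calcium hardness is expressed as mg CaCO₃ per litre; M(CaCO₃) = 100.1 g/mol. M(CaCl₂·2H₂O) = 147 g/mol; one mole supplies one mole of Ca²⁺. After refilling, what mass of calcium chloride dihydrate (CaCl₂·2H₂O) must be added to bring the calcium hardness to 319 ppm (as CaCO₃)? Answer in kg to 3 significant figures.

After draining 16% and refilling: 332 × 0.84 + 30 × 0.16 = 283.68 ppm.
Deficit to target: 319 − 283.68 = 35.32 mg/L.
As CaCO₃: 35.32 mg/L × 576,000 L = 20,340 g; ÷ 100.1 = 203.2 mol Ca²⁺.
Mass: 203.2 × 147 = 29,880 g.

29.9 kg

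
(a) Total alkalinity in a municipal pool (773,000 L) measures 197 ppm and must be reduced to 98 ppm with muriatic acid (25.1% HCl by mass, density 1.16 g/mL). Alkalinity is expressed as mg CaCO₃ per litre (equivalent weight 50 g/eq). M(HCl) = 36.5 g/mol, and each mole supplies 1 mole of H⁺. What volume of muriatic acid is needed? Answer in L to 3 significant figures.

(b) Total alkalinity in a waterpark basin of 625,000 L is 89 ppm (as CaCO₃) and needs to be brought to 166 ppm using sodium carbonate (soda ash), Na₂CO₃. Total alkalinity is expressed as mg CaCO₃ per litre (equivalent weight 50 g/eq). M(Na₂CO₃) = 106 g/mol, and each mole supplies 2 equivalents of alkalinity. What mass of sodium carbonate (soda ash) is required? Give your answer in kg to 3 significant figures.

(a) Alkalinity to neutralize: (197 − 98) = 99 mg/L as CaCO₃ × 773,000 L = 76,530 g as CaCO₃.
(a) Equivalents of H⁺ required: 76,530 ÷ 50 g/eq = 1531 eq = 1531 mol HCl.
(a) Mass of HCl: 1531 × 36.5 = 55,860 g.
(a) Mass of 25.1% solution: 55,860 / 0.251 = 222,600 g.
(a) Volume: 222,600 g ÷ 1.16 g/mL = 191,900 mL.

(b) Alkalinity to add: (166 − 89) = 77 mg/L as CaCO₃ × 625,000 L = 48,120 g as CaCO₃.
(b) Equivalents: 48,120 g ÷ 50 g/eq = 962.5 eq.
(b) Each mole of Na₂CO₃ supplies 2 eq, so 962.5 / 2 = 481.2 mol.
(b) Mass: 481.2 mol × 106 g/mol = 51,010 g.

(a) 192 L; (b) 51.0 kg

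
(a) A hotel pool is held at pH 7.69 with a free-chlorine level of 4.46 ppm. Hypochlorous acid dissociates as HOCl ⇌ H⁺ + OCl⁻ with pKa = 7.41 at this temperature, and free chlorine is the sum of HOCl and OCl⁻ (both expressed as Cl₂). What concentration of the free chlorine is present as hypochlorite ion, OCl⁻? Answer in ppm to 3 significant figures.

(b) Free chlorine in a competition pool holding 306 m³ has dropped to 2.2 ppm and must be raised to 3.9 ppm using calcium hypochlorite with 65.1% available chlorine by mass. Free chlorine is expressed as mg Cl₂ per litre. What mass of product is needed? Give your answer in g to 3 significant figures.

(a) 2.92 ppm; (b) 799 g

(a) [OCl⁻]/[HOCl] = 10^(pH − pKa) = 10^(7.69 − 7.41) = 10^0.28 = 1.905.
(a) Fraction as HOCl = 1 / (1 + 1.905) = 0.3442.
(a) OCl⁻ = (1 − 0.3442) × 4.46 ppm = 2.925 ppm.

(b) Volume: 306 m³ = 306,000 L.
(b) Chlorine deficit: 3.9 − 2.2 = 1.7 ppm = 1.7 mg/L as Cl₂.
(b) Cl₂ equivalent needed: 1.7 mg/L × 306,000 L = 520,200 mg = 520.2 g.
(b) Product at 65.1% available chlorine: 520.2 / 0.651 = 799.1 g.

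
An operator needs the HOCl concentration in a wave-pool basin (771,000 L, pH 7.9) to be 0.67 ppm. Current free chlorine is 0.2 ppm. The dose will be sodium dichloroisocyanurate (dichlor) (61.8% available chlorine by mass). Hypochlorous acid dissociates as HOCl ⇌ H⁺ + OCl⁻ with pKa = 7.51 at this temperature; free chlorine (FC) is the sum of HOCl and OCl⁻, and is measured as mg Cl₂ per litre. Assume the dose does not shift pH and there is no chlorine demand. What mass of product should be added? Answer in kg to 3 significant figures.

2.64 kg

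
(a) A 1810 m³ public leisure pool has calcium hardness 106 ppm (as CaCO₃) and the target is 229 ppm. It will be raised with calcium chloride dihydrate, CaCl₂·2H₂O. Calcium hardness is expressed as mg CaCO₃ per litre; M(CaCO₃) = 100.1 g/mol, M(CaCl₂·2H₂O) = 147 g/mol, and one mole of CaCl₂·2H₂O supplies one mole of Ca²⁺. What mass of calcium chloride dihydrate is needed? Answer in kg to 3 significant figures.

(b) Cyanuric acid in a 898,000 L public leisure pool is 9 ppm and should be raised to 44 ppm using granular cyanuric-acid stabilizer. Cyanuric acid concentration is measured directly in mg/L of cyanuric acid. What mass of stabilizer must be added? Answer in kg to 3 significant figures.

(a) Volume: 1810 m³ = 1,810,000 L.
(a) Hardness to add: (229 − 106) = 123 mg/L as CaCO₃ × 1,810,000 L = 222,600 g as CaCO₃.
(a) Moles of Ca²⁺ (1 mol Ca²⁺ ≡ 1 mol CaCO₃): 222,600 / 100.1 g/mol = 2224 mol.
(a) Mass of CaCl₂·2H₂O: 2224 × 147 = 326,900 g.

(b) CYA to add: (44 − 9) = 35 mg/L × 898,000 L = 31,430 g cyanuric acid.

(a) 327 kg; (b) 31.4 kg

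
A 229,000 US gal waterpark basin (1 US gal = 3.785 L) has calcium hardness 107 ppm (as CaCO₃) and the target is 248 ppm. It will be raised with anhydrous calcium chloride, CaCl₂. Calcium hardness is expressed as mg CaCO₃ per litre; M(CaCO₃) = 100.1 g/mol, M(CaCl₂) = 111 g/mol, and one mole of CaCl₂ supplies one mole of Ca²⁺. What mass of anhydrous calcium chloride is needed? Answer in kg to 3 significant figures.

136 kg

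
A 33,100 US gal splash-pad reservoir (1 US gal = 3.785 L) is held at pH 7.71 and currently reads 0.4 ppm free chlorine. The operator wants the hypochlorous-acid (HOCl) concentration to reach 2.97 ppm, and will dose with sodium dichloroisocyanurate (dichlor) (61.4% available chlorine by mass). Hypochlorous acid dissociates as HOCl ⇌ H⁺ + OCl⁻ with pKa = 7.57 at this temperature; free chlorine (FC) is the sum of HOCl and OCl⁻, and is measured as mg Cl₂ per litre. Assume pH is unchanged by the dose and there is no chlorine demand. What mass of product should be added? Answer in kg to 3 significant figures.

1.36 kg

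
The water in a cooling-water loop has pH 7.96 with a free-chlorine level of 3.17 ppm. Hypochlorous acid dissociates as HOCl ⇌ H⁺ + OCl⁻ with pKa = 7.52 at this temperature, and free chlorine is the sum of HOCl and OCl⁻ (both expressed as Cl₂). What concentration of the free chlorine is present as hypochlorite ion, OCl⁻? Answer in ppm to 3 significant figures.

2.33 ppm

[OCl⁻]/[HOCl] = 10^(pH − pKa) = 10^(7.96 − 7.52) = 10^0.44 = 2.754.
Fraction as HOCl = 1 / (1 + 2.754) = 0.2664.
OCl⁻ = (1 − 0.2664) × 3.17 ppm = 2.326 ppm.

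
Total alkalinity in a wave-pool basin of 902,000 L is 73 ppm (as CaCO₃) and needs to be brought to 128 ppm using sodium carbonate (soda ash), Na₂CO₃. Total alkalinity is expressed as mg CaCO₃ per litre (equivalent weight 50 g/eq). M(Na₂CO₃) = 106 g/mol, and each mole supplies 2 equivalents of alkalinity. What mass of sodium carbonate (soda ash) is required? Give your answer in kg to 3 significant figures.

52.6 kg

Alkalinity to add: (128 − 73) = 55 mg/L as CaCO₃ × 902,000 L = 49,610 g as CaCO₃.
Equivalents: 49,610 g ÷ 50 g/eq = 992.2 eq.
Each mole of Na₂CO₃ supplies 2 eq, so 992.2 / 2 = 496.1 mol.
Mass: 496.1 mol × 106 g/mol = 52,590 g.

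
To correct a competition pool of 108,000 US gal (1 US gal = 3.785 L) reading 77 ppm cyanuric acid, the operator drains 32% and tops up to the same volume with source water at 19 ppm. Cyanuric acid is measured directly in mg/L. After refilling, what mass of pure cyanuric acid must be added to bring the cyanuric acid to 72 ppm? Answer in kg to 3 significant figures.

5.54 kg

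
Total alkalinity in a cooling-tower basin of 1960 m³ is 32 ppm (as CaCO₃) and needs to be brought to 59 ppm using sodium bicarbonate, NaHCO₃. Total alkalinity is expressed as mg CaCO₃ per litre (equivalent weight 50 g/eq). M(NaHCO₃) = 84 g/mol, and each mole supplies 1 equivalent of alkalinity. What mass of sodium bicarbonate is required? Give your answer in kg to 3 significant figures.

Volume: 1960 m³ = 1,960,000 L.
Alkalinity to add: (59 − 32) = 27 mg/L as CaCO₃ × 1,960,000 L = 52,920 g as CaCO₃.
Equivalents: 52,920 g ÷ 50 g/eq = 1058 eq.
NaHCO₃ supplies 1 eq per mole → 1058 mol.
Mass: 1058 mol × 84 g/mol = 88,910 g.

88.9 kg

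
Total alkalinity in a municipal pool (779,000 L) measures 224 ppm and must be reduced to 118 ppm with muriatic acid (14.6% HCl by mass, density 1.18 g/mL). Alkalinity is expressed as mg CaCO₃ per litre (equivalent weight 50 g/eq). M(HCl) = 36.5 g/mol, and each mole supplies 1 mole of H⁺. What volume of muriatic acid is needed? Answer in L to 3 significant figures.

Alkalinity to neutralize: (224 − 118) = 106 mg/L as CaCO₃ × 779,000 L = 82,570 g as CaCO₃.
Equivalents of H⁺ required: 82,570 ÷ 50 g/eq = 1651 eq = 1651 mol HCl.
Mass of HCl: 1651 × 36.5 = 60,280 g.
Mass of 14.6% solution: 60,280 / 0.146 = 412,900 g.
Volume: 412,900 g ÷ 1.18 g/mL = 349,900 mL.

350 L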